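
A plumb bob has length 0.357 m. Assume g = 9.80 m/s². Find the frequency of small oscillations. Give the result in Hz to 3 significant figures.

0.834 Hz

T = 2π√(L/g) = 2π√(0.357/9.80) = 1.199 s, so f = 1/T = 0.834 Hz.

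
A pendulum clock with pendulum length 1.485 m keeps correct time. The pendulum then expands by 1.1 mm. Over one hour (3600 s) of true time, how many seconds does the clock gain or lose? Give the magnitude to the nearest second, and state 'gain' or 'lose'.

lose 1 s

T ∝ √L, so T'/T = √(1.48610/1.485) = 1.00037.
In 3600 s of true time the clock registers 3600/1.00037 = 3598.7 s, so it loses 1 s.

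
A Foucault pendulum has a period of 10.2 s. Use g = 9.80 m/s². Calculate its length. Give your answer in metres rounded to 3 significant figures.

From T = 2π√(L/g), L = gT²/(4π²) = 9.80 × 10.20²/(4π²) = 25.8 m.

25.8 m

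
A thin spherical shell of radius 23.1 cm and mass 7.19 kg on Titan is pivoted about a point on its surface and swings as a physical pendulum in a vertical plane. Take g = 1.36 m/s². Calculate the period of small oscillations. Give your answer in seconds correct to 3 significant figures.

3.34 s

I_cm = (2/3)mr² = 0.2558 kg·m². The pivot is at distance d = 0.231 m from the centre of mass.
By the parallel-axis theorem, I = I_cm + md² = 0.2558 + 0.3837 = 0.6394 kg·m².
T = 2π√(I/(mgd)) = 2π√(0.6394/(7.19 × 1.36 × 0.231)) = 3.34 s.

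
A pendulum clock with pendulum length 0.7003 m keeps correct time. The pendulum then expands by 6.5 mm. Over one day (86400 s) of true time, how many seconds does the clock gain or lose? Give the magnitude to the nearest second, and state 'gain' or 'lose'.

lose 398 s

T ∝ √L, so T'/T = √(0.70680/0.7003) = 1.00463.
In 86400 s of true time the clock registers 86400/1.00463 = 86001.8 s, so it loses 398 s.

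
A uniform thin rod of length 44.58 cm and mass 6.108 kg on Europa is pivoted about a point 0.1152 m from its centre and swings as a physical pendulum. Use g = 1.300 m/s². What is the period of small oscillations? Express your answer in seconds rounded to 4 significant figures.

For a physical pendulum T = 2π√(I/(mgd)), with d = 0.11520 m from pivot to centre of mass.
I_cm = mL²/12 = 6.108 × 0.4458²/12 = 0.10116 kg·m²; I = I_cm + md² = 0.10116 + 6.108 × 0.11520² = 0.18222 kg·m².
T = 2π√(0.18222/(6.108 × 1.300 × 0.11520)) = 2.804 s.

2.804 s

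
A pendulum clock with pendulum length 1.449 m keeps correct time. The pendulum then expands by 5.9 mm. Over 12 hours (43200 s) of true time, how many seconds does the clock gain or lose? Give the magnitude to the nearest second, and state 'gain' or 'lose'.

T ∝ √L, so T'/T = √(1.45490/1.449) = 1.00203.
In 43200 s of true time the clock registers 43200/1.00203 = 43112.3 s, so it loses 88 s.

lose 88 s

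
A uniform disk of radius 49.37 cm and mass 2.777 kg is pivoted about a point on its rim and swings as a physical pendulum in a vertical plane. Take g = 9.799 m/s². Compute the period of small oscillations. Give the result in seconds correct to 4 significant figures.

I_cm = ½mr² = 0.33843 kg·m². The pivot is at distance d = 0.4937 m from the centre of mass.
By the parallel-axis theorem, I = I_cm + md² = 0.33843 + 0.67687 = 1.0153 kg·m².
T = 2π√(I/(mgd)) = 2π√(1.0153/(2.777 × 9.799 × 0.4937)) = 1.727 s.

1.727 s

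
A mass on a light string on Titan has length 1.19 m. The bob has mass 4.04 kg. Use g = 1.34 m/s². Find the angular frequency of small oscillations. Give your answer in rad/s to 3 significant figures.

ω = √(g/L) = √(1.34/1.19) = 1.06 rad/s.

1.06 rad/s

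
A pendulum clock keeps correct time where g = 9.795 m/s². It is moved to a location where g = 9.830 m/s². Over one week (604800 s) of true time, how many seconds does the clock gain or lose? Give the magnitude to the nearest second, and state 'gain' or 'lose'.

gain 1080 s

The clock's period scales as T ∝ 1/√g, so T'/T = √(9.795/9.830) = 0.998218.
In 604800 s of true time the clock registers 604800/0.998218 = 605879.6 s, so it gains 1080 s.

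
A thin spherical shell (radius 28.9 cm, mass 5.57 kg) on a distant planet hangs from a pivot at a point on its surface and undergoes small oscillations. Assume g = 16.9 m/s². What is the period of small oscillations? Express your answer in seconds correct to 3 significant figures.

1.06 s

I_cm = (2/3)mr² = 0.3101 kg·m². The pivot is at distance d = 0.289 m from the centre of mass.
By the parallel-axis theorem, I = I_cm + md² = 0.3101 + 0.4652 = 0.7754 kg·m².
T = 2π√(I/(mgd)) = 2π√(0.7754/(5.57 × 16.9 × 0.289)) = 1.06 s.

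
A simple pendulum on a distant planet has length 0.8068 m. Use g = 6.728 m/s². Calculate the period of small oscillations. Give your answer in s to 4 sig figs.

2.176 s

T = 2π√(L/g) = 2π√(0.8068/6.728) = 2π × 0.34629 = 2.176 s.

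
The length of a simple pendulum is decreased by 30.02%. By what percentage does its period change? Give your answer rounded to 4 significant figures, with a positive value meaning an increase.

T ∝ √L, so T'/T = √(0.69980) = 0.83654.
Percentage change in T = (0.83654 − 1) × 100% = -16.35%.

-16.35%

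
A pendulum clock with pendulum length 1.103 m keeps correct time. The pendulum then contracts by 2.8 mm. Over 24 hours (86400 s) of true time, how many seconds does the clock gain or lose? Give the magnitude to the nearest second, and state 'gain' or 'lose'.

gain 110 s

T ∝ √L, so T'/T = √(1.10020/1.103) = 0.998730.
In 86400 s of true time the clock registers 86400/0.998730 = 86509.9 s, so it gains 110 s.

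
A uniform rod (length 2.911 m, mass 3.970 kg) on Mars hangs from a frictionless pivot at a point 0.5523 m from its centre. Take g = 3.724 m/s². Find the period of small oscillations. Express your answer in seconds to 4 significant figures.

4.406 s

For a physical pendulum T = 2π√(I/(mgd)), with d = 0.55230 m from pivot to centre of mass.
I_cm = mL²/12 = 3.970 × 2.911²/12 = 2.8035 kg·m²; I = I_cm + md² = 2.8035 + 3.970 × 0.55230² = 4.0144 kg·m².
T = 2π√(4.0144/(3.970 × 3.724 × 0.55230)) = 4.406 s.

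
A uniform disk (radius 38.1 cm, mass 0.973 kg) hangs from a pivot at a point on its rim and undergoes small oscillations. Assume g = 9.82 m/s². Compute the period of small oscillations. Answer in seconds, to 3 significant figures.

I_cm = ½mr² = 0.07062 kg·m². The pivot is at distance d = 0.381 m from the centre of mass.
By the parallel-axis theorem, I = I_cm + md² = 0.07062 + 0.1412 = 0.2119 kg·m².
T = 2π√(I/(mgd)) = 2π√(0.2119/(0.973 × 9.82 × 0.381)) = 1.52 s.

1.52 s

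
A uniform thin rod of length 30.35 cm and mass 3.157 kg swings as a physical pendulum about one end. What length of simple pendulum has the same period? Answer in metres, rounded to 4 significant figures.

The equivalent simple-pendulum length is L_eq = I/(md), where I is about the pivot and d = 0.15175 m.
I_cm = (1/12)mL² = 0.024233 kg·m², so I = I_cm + md² = 0.024233 + 0.072700 = 0.096933 kg·m².
L_eq = 0.096933/(3.157 × 0.15175) = 0.2023 m.

0.2023 m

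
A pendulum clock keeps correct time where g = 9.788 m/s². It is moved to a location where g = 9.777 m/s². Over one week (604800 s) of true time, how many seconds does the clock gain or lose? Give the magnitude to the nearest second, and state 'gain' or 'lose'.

The clock's period scales as T ∝ 1/√g, so T'/T = √(9.788/9.777) = 1.00056.
In 604800 s of true time the clock registers 604800/1.00056 = 604460.1 s, so it loses 340 s.

lose 340 s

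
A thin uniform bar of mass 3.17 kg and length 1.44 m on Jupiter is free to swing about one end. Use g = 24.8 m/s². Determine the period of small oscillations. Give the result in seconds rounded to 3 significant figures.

1.24 s

For a physical pendulum T = 2π√(I/(mgd)), with d = 0.7200 m from pivot to centre of mass.
I_cm = mL²/12 = 3.17 × 1.44²/12 = 0.5478 kg·m²; I = I_cm + md² = 0.5478 + 3.17 × 0.7200² = 2.191 kg·m².
T = 2π√(2.191/(3.17 × 24.8 × 0.7200)) = 1.24 s.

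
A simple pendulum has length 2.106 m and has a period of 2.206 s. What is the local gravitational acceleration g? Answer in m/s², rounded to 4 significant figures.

17.08 m/s²

From T = 2π√(L/g), g = 4π²L/T² = 4π² × 2.106/2.2060² = 17.08 m/s².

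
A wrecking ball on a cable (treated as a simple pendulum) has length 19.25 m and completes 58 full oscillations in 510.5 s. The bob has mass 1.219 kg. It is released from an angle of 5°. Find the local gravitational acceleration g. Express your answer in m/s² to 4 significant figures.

9.810 m/s²

T = 510.5/58 = 8.8017 s.
From T = 2π√(L/g), g = 4π²L/T² = 4π² × 19.25/8.8017² = 9.810 m/s².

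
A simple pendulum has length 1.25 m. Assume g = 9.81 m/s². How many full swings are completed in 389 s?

173

T = 2π√(L/g) = 2π√(1.25/9.81) = 2.243 s.
Number of complete oscillations = ⌊389/2.243⌋ = ⌊173.4⌋ = 173.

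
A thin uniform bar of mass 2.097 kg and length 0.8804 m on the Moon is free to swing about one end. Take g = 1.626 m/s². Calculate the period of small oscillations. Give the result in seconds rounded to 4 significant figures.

3.775 s

For a physical pendulum T = 2π√(I/(mgd)), with d = 0.44020 m from pivot to centre of mass.
I_cm = mL²/12 = 2.097 × 0.8804²/12 = 0.13545 kg·m²; I = I_cm + md² = 0.13545 + 2.097 × 0.44020² = 0.54180 kg·m².
T = 2π√(0.54180/(2.097 × 1.626 × 0.44020)) = 3.775 s.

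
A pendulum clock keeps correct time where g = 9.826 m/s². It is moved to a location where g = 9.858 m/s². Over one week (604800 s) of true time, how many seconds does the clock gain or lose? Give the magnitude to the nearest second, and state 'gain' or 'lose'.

The clock's period scales as T ∝ 1/√g, so T'/T = √(9.826/9.858) = 0.998376.
In 604800 s of true time the clock registers 604800/0.998376 = 605784.0 s, so it gains 984 s.

gain 984 s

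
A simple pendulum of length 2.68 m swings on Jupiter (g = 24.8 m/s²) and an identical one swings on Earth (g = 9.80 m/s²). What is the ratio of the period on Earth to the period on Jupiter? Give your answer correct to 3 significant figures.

1.59

T ∝ 1/√g, so T₂/T₁ = √(g₁/g₂) = √(24.8/9.80) = 1.59.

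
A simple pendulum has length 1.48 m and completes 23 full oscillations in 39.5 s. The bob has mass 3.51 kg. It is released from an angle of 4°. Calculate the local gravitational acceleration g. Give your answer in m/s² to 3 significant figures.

T = 39.5/23 = 1.717 s.
From T = 2π√(L/g), g = 4π²L/T² = 4π² × 1.48/1.717² = 19.8 m/s².

19.8 m/s²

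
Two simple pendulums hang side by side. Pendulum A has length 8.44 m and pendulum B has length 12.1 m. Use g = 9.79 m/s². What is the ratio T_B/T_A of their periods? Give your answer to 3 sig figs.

1.20

T ∝ √L, so T_B/T_A = √(L_B/L_A) = √(12.1/8.44) = 1.20.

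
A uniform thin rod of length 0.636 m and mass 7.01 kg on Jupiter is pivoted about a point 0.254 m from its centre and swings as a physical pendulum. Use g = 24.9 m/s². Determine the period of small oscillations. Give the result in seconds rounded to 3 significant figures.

0.783 s

For a physical pendulum T = 2π√(I/(mgd)), with d = 0.2540 m from pivot to centre of mass.
I_cm = mL²/12 = 7.01 × 0.636²/12 = 0.2363 kg·m²; I = I_cm + md² = 0.2363 + 7.01 × 0.2540² = 0.6886 kg·m².
T = 2π√(0.6886/(7.01 × 24.9 × 0.2540)) = 0.783 s.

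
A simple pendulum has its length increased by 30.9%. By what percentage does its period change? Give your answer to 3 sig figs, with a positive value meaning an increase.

14.4%

T ∝ √L, so T'/T = √(1.309) = 1.144.
Percentage change in T = (1.144 − 1) × 100% = 14.4%.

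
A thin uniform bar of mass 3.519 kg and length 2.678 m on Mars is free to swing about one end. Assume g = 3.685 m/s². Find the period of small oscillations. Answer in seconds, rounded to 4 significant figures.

4.373 s

For a physical pendulum T = 2π√(I/(mgd)), with d = 1.3390 m from pivot to centre of mass.
I_cm = mL²/12 = 3.519 × 2.678²/12 = 2.1031 kg·m²; I = I_cm + md² = 2.1031 + 3.519 × 1.3390² = 8.4124 kg·m².
T = 2π√(8.4124/(3.519 × 3.685 × 1.3390)) = 4.373 s.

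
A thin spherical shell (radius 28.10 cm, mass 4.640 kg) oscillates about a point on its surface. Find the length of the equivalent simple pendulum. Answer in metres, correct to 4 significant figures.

The equivalent simple-pendulum length is L_eq = I/(md), where I is about the pivot and d = 0.28100 m.
I_cm = (2/3)mR² = 0.24425 kg·m², so I = I_cm + md² = 0.24425 + 0.36638 = 0.61063 kg·m².
L_eq = 0.61063/(4.640 × 0.28100) = 0.4683 m.

0.4683 m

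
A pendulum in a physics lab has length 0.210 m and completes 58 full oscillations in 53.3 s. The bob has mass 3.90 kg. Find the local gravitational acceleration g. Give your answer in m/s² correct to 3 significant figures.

T = 53.3/58 = 0.9190 s.
From T = 2π√(L/g), g = 4π²L/T² = 4π² × 0.210/0.9190² = 9.82 m/s².

9.82 m/s²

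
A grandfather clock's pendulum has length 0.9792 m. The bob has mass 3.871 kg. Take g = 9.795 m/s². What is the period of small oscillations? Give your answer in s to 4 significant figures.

T = 2π√(L/g) = 2π√(0.9792/9.795) = 2π × 0.31618 = 1.987 s.

1.987 s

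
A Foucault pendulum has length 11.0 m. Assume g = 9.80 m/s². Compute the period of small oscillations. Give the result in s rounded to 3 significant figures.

T = 2π√(L/g) = 2π√(11.0/9.80) = 2π × 1.059 = 6.66 s.

6.66 s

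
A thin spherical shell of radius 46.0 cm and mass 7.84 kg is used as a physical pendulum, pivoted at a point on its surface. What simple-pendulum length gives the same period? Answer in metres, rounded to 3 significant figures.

The equivalent simple-pendulum length is L_eq = I/(md), where I is about the pivot and d = 0.4600 m.
I_cm = (2/3)mR² = 1.106 kg·m², so I = I_cm + md² = 1.106 + 1.659 = 2.765 kg·m².
L_eq = 2.765/(7.84 × 0.4600) = 0.767 m.

0.767 m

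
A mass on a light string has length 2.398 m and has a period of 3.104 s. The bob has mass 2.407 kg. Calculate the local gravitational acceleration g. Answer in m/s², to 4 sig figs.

9.826 m/s²

From T = 2π√(L/g), g = 4π²L/T² = 4π² × 2.398/3.1040² = 9.826 m/s².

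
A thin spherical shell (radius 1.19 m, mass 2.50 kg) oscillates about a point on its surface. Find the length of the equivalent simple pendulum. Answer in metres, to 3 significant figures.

1.98 m

The equivalent simple-pendulum length is L_eq = I/(md), where I is about the pivot and d = 1.190 m.
I_cm = (2/3)mR² = 2.360 kg·m², so I = I_cm + md² = 2.360 + 3.540 = 5.900 kg·m².
L_eq = 5.900/(2.50 × 1.190) = 1.98 m.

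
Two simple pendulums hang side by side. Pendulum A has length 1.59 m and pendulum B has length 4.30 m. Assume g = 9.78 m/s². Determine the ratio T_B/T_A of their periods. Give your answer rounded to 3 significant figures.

T ∝ √L, so T_B/T_A = √(L_B/L_A) = √(4.30/1.59) = 1.64.

1.64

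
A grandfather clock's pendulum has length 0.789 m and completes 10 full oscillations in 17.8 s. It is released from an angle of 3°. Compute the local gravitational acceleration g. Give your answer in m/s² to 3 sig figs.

9.83 m/s²

T = 17.8/10 = 1.780 s.
From T = 2π√(L/g), g = 4π²L/T² = 4π² × 0.789/1.780² = 9.83 m/s².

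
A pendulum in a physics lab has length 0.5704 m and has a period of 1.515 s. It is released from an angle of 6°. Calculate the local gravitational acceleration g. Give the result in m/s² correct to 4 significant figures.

From T = 2π√(L/g), g = 4π²L/T² = 4π² × 0.5704/1.5150² = 9.811 m/s².

9.811 m/s²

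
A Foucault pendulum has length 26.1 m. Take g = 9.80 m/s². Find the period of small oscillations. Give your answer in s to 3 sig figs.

T = 2π√(L/g) = 2π√(26.1/9.80) = 2π × 1.632 = 10.3 s.

10.3 s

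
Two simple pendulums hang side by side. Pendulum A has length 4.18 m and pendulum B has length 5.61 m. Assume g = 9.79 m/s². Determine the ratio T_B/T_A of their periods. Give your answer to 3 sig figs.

T ∝ √L, so T_B/T_A = √(L_B/L_A) = √(5.61/4.18) = 1.16.

1.16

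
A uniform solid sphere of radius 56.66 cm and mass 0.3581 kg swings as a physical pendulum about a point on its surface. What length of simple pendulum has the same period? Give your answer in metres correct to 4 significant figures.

The equivalent simple-pendulum length is L_eq = I/(md), where I is about the pivot and d = 0.56660 m.
I_cm = (2/5)mR² = 0.045985 kg·m², so I = I_cm + md² = 0.045985 + 0.11496 = 0.16095 kg·m².
L_eq = 0.16095/(0.3581 × 0.56660) = 0.7932 m.

0.7932 m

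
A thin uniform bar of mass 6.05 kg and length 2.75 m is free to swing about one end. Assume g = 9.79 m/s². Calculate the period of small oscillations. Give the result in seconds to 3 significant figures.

2.72 s

For a physical pendulum T = 2π√(I/(mgd)), with d = 1.375 m from pivot to centre of mass.
I_cm = mL²/12 = 6.05 × 2.75²/12 = 3.813 kg·m²; I = I_cm + md² = 3.813 + 6.05 × 1.375² = 15.25 kg·m².
T = 2π√(15.25/(6.05 × 9.79 × 1.375)) = 2.72 s.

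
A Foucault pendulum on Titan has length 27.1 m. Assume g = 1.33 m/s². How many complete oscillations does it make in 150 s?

5

T = 2π√(L/g) = 2π√(27.1/1.33) = 28.36 s.
Number of complete oscillations = ⌊150/28.36⌋ = ⌊5.289⌋ = 5.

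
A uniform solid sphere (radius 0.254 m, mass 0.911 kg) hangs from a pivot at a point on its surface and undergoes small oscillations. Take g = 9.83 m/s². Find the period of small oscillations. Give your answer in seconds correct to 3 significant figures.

I_cm = (2/5)mr² = 0.02351 kg·m². The pivot is at distance d = 0.254 m from the centre of mass.
By the parallel-axis theorem, I = I_cm + md² = 0.02351 + 0.05877 = 0.08228 kg·m².
T = 2π√(I/(mgd)) = 2π√(0.08228/(0.911 × 9.83 × 0.254)) = 1.20 s.

1.20 s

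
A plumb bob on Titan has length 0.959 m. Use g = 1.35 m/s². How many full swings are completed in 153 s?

28

T = 2π√(L/g) = 2π√(0.959/1.35) = 5.296 s.
Number of complete oscillations = ⌊153/5.296⌋ = ⌊28.89⌋ = 28.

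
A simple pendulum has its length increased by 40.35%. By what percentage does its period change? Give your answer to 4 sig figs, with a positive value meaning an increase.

T ∝ √L, so T'/T = √(1.4035) = 1.1847.
Percentage change in T = (1.1847 − 1) × 100% = 18.47%.

18.47%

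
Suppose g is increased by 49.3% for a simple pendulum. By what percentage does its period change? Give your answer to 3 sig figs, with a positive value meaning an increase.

T ∝ 1/√g, so T'/T = 1/√(1.493) = 0.8184.
Percentage change in T = (0.8184 − 1) × 100% = -18.2%.

-18.2%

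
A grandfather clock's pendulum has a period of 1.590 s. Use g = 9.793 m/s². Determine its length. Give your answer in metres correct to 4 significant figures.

0.6271 m

From T = 2π√(L/g), L = gT²/(4π²) = 9.793 × 1.5900²/(4π²) = 0.6271 m.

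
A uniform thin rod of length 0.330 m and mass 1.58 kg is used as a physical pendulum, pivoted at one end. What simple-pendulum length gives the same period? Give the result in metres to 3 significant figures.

0.220 m

The equivalent simple-pendulum length is L_eq = I/(md), where I is about the pivot and d = 0.1650 m.
I_cm = (1/12)mL² = 0.01434 kg·m², so I = I_cm + md² = 0.01434 + 0.04302 = 0.05735 kg·m².
L_eq = 0.05735/(1.58 × 0.1650) = 0.220 m.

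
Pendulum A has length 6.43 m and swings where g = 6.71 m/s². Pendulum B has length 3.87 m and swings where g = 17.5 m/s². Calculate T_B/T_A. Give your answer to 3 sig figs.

0.480

T = 2π√(L/g), so T_B/T_A = √((L_B/g_B)/(L_A/g_A)) = √((3.87/17.5)/(6.43/6.71)) = 0.480.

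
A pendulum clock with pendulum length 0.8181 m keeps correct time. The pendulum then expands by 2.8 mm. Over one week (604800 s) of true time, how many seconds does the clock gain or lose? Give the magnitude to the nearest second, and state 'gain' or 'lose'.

T ∝ √L, so T'/T = √(0.82090/0.8181) = 1.00171.
In 604800 s of true time the clock registers 604800/1.00171 = 603767.7 s, so it loses 1032 s.

lose 1032 s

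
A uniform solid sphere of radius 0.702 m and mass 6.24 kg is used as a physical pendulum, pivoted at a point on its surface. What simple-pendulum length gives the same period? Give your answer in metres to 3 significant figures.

0.983 m

The equivalent simple-pendulum length is L_eq = I/(md), where I is about the pivot and d = 0.7020 m.
I_cm = (2/5)mR² = 1.230 kg·m², so I = I_cm + md² = 1.230 + 3.075 = 4.305 kg·m².
L_eq = 4.305/(6.24 × 0.7020) = 0.983 m.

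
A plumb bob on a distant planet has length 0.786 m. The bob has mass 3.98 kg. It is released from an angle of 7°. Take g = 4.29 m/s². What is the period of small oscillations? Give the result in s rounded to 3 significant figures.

2.69 s

T = 2π√(L/g) = 2π√(0.786/4.29) = 2π × 0.4280 = 2.69 s.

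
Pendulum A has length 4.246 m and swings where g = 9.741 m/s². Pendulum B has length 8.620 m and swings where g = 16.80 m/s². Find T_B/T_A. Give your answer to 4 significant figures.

1.085

T = 2π√(L/g), so T_B/T_A = √((L_B/g_B)/(L_A/g_A)) = √((8.620/16.80)/(4.246/9.741)) = 1.085.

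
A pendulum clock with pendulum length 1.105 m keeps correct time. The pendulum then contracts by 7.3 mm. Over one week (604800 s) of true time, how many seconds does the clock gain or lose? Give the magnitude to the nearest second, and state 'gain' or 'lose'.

gain 2008 s

T ∝ √L, so T'/T = √(1.09770/1.105) = 0.996691.
In 604800 s of true time the clock registers 604800/0.996691 = 606807.7 s, so it gains 2008 s.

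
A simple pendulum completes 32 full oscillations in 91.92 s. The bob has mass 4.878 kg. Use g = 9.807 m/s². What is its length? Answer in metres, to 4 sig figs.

T = 91.92/32 = 2.8725 s.
From T = 2π√(L/g), L = gT²/(4π²) = 9.807 × 2.8725²/(4π²) = 2.050 m.

2.050 m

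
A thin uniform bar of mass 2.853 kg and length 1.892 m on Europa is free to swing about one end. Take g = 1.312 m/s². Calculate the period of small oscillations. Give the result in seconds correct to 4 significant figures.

6.161 s

For a physical pendulum T = 2π√(I/(mgd)), with d = 0.94600 m from pivot to centre of mass.
I_cm = mL²/12 = 2.853 × 1.892²/12 = 0.85107 kg·m²; I = I_cm + md² = 0.85107 + 2.853 × 0.94600² = 3.4043 kg·m².
T = 2π√(3.4043/(2.853 × 1.312 × 0.94600)) = 6.161 s.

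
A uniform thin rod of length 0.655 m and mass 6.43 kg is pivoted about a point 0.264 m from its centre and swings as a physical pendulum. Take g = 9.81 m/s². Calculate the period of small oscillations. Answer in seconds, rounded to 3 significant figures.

For a physical pendulum T = 2π√(I/(mgd)), with d = 0.2640 m from pivot to centre of mass.
I_cm = mL²/12 = 6.43 × 0.655²/12 = 0.2299 kg·m²; I = I_cm + md² = 0.2299 + 6.43 × 0.2640² = 0.6780 kg·m².
T = 2π√(0.6780/(6.43 × 9.81 × 0.2640)) = 1.27 s.

1.27 s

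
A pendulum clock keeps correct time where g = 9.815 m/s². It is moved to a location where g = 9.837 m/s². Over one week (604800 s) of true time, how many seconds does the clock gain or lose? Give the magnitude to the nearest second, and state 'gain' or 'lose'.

gain 677 s

The clock's period scales as T ∝ 1/√g, so T'/T = √(9.815/9.837) = 0.998881.
In 604800 s of true time the clock registers 604800/0.998881 = 605477.4 s, so it gains 677 s.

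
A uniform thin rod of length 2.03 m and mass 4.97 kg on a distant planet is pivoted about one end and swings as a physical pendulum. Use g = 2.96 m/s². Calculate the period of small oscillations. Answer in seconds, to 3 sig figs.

4.25 s

For a physical pendulum T = 2π√(I/(mgd)), with d = 1.015 m from pivot to centre of mass.
I_cm = mL²/12 = 4.97 × 2.03²/12 = 1.707 kg·m²; I = I_cm + md² = 1.707 + 4.97 × 1.015² = 6.827 kg·m².
T = 2π√(6.827/(4.97 × 2.96 × 1.015)) = 4.25 s.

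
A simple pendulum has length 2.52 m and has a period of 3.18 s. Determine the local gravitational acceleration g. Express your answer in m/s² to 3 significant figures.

9.84 m/s²

From T = 2π√(L/g), g = 4π²L/T² = 4π² × 2.52/3.180² = 9.84 m/s².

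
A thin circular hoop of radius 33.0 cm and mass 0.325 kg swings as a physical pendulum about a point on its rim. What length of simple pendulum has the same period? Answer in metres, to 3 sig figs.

The equivalent simple-pendulum length is L_eq = I/(md), where I is about the pivot and d = 0.3300 m.
I_cm = mR² = 0.03539 kg·m², so I = I_cm + md² = 0.03539 + 0.03539 = 0.07079 kg·m².
L_eq = 0.07079/(0.325 × 0.3300) = 0.660 m.

0.660 m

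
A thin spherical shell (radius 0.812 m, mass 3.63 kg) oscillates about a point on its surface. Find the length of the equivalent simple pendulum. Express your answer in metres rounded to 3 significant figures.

The equivalent simple-pendulum length is L_eq = I/(md), where I is about the pivot and d = 0.8120 m.
I_cm = (2/3)mR² = 1.596 kg·m², so I = I_cm + md² = 1.596 + 2.393 = 3.989 kg·m².
L_eq = 3.989/(3.63 × 0.8120) = 1.35 m.

1.35 m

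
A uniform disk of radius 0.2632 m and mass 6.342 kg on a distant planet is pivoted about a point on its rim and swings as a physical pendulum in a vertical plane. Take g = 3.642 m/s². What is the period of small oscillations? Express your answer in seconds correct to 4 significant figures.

2.069 s

I_cm = ½mr² = 0.21967 kg·m². The pivot is at distance d = 0.2632 m from the centre of mass.
By the parallel-axis theorem, I = I_cm + md² = 0.21967 + 0.43934 = 0.65901 kg·m².
T = 2π√(I/(mgd)) = 2π√(0.65901/(6.342 × 3.642 × 0.2632)) = 2.069 s.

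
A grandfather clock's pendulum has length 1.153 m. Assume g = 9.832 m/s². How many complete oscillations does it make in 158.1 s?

73

T = 2π√(L/g) = 2π√(1.153/9.832) = 2.1517 s.
Number of complete oscillations = ⌊158.1/2.1517⌋ = ⌊73.478⌋ = 73.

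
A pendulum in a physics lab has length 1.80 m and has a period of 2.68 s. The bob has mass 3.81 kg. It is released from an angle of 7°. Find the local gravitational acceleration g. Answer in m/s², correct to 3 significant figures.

From T = 2π√(L/g), g = 4π²L/T² = 4π² × 1.80/2.680² = 9.89 m/s².

9.89 m/s²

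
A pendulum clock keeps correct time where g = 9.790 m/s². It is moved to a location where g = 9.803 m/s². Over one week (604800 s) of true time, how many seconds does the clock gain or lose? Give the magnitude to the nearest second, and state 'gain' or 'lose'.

The clock's period scales as T ∝ 1/√g, so T'/T = √(9.790/9.803) = 0.999337.
In 604800 s of true time the clock registers 604800/0.999337 = 605201.4 s, so it gains 401 s.

gain 401 s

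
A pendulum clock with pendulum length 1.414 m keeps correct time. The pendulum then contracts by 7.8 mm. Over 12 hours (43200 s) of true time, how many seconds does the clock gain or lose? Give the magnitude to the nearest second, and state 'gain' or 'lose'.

T ∝ √L, so T'/T = √(1.40620/1.414) = 0.997238.
In 43200 s of true time the clock registers 43200/0.997238 = 43319.6 s, so it gains 120 s.

gain 120 s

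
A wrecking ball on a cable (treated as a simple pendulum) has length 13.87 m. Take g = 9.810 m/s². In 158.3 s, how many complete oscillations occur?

T = 2π√(L/g) = 2π√(13.87/9.810) = 7.4711 s.
Number of complete oscillations = ⌊158.3/7.4711⌋ = ⌊21.188⌋ = 21.

21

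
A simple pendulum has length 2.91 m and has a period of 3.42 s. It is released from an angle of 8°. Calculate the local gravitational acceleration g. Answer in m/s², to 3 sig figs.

9.82 m/s²

From T = 2π√(L/g), g = 4π²L/T² = 4π² × 2.91/3.420² = 9.82 m/s².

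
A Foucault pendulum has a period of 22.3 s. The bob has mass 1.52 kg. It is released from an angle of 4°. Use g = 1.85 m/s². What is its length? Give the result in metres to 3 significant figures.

From T = 2π√(L/g), L = gT²/(4π²) = 1.85 × 22.30²/(4π²) = 23.3 m.

23.3 m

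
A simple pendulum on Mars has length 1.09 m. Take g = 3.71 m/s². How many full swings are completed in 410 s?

T = 2π√(L/g) = 2π√(1.09/3.71) = 3.406 s.
Number of complete oscillations = ⌊410/3.406⌋ = ⌊120.4⌋ = 120.

120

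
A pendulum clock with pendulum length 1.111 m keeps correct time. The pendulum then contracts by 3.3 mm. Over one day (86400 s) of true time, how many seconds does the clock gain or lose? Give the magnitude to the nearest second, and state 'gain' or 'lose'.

T ∝ √L, so T'/T = √(1.10770/1.111) = 0.998514.
In 86400 s of true time the clock registers 86400/0.998514 = 86528.6 s, so it gains 129 s.

gain 129 s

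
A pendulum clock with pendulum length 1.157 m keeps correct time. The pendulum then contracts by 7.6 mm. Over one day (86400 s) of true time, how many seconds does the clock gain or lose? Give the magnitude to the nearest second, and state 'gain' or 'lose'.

gain 285 s

T ∝ √L, so T'/T = √(1.14940/1.157) = 0.996710.
In 86400 s of true time the clock registers 86400/0.996710 = 86685.2 s, so it gains 285 s.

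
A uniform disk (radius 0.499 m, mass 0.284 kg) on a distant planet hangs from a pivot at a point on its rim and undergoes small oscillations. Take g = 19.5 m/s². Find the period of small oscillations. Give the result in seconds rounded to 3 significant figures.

1.23 s

I_cm = ½mr² = 0.03536 kg·m². The pivot is at distance d = 0.499 m from the centre of mass.
By the parallel-axis theorem, I = I_cm + md² = 0.03536 + 0.07072 = 0.1061 kg·m².
T = 2π√(I/(mgd)) = 2π√(0.1061/(0.284 × 19.5 × 0.499)) = 1.23 s.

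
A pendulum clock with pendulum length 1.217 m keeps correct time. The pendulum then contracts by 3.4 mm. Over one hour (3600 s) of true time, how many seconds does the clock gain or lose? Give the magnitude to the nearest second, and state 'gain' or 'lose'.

T ∝ √L, so T'/T = √(1.21360/1.217) = 0.998602.
In 3600 s of true time the clock registers 3600/0.998602 = 3605.0 s, so it gains 5 s.

gain 5 s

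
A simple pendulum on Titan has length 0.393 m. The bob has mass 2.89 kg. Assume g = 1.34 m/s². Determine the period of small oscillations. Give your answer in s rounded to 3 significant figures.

T = 2π√(L/g) = 2π√(0.393/1.34) = 2π × 0.5416 = 3.40 s.

3.40 s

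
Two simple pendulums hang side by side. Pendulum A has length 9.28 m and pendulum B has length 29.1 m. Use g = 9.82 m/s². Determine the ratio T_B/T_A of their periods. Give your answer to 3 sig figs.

T ∝ √L, so T_B/T_A = √(L_B/L_A) = √(29.1/9.28) = 1.77.

1.77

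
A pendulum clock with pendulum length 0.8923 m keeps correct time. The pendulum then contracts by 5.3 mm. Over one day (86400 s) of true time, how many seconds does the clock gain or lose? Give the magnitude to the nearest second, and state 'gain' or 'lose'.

gain 258 s

T ∝ √L, so T'/T = √(0.88700/0.8923) = 0.997026.
In 86400 s of true time the clock registers 86400/0.997026 = 86657.7 s, so it gains 258 s.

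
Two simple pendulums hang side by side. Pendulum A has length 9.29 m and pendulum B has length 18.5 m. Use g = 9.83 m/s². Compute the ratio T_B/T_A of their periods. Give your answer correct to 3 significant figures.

1.41

T ∝ √L, so T_B/T_A = √(L_B/L_A) = √(18.5/9.29) = 1.41.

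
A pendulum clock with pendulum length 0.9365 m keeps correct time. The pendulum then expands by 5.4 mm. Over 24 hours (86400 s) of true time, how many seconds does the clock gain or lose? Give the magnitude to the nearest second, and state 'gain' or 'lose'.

lose 248 s

T ∝ √L, so T'/T = √(0.94190/0.9365) = 1.00288.
In 86400 s of true time the clock registers 86400/1.00288 = 86152.0 s, so it loses 248 s.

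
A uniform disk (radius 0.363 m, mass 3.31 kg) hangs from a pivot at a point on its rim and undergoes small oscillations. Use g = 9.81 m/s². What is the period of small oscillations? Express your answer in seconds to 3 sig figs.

1.48 s

I_cm = ½mr² = 0.2181 kg·m². The pivot is at distance d = 0.363 m from the centre of mass.
By the parallel-axis theorem, I = I_cm + md² = 0.2181 + 0.4362 = 0.6542 kg·m².
T = 2π√(I/(mgd)) = 2π√(0.6542/(3.31 × 9.81 × 0.363)) = 1.48 s.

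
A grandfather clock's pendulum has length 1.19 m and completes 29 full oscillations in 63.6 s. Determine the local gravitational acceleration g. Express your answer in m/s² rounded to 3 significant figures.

T = 63.6/29 = 2.193 s.
From T = 2π√(L/g), g = 4π²L/T² = 4π² × 1.19/2.193² = 9.77 m/s².

9.77 m/s²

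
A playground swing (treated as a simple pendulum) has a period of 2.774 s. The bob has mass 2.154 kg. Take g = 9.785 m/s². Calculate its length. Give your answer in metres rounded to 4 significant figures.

1.907 m

From T = 2π√(L/g), L = gT²/(4π²) = 9.785 × 2.7740²/(4π²) = 1.907 m.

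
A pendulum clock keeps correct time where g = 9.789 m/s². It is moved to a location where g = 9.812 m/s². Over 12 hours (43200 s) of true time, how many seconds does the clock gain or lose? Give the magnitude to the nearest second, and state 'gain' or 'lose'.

gain 51 s

The clock's period scales as T ∝ 1/√g, so T'/T = √(9.789/9.812) = 0.998827.
In 43200 s of true time the clock registers 43200/0.998827 = 43250.7 s, so it gains 51 s.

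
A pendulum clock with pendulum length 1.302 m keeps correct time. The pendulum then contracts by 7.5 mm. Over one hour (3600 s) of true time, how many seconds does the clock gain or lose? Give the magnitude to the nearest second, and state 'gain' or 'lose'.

T ∝ √L, so T'/T = √(1.29450/1.302) = 0.997116.
In 3600 s of true time the clock registers 3600/0.997116 = 3610.4 s, so it gains 10 s.

gain 10 s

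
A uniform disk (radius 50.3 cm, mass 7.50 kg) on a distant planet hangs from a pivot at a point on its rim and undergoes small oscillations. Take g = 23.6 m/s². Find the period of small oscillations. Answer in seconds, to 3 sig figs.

I_cm = ½mr² = 0.9488 kg·m². The pivot is at distance d = 0.503 m from the centre of mass.
By the parallel-axis theorem, I = I_cm + md² = 0.9488 + 1.898 = 2.846 kg·m².
T = 2π√(I/(mgd)) = 2π√(2.846/(7.50 × 23.6 × 0.503)) = 1.12 s.

1.12 s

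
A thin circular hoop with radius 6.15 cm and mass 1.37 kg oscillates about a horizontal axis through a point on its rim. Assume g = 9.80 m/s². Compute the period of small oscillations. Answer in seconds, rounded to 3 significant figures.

0.704 s

I_cm = mr² = 0.005182 kg·m². The pivot is at distance d = 0.0615 m from the centre of mass.
By the parallel-axis theorem, I = I_cm + md² = 0.005182 + 0.005182 = 0.01036 kg·m².
T = 2π√(I/(mgd)) = 2π√(0.01036/(1.37 × 9.80 × 0.0615)) = 0.704 s.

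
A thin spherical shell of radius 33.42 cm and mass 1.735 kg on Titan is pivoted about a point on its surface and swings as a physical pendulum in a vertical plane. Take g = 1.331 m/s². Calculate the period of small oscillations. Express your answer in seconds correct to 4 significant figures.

4.065 s

I_cm = (2/3)mr² = 0.12919 kg·m². The pivot is at distance d = 0.3342 m from the centre of mass.
By the parallel-axis theorem, I = I_cm + md² = 0.12919 + 0.19378 = 0.32297 kg·m².
T = 2π√(I/(mgd)) = 2π√(0.32297/(1.735 × 1.331 × 0.3342)) = 4.065 s.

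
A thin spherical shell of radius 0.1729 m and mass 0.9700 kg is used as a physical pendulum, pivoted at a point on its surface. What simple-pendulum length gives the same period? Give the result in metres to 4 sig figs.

0.2882 m

The equivalent simple-pendulum length is L_eq = I/(md), where I is about the pivot and d = 0.17290 m.
I_cm = (2/3)mR² = 0.019332 kg·m², so I = I_cm + md² = 0.019332 + 0.028998 = 0.048329 kg·m².
L_eq = 0.048329/(0.9700 × 0.17290) = 0.2882 m.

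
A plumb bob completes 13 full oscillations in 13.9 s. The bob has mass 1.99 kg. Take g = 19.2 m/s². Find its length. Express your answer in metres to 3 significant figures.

0.556 m

T = 13.9/13 = 1.069 s.
From T = 2π√(L/g), L = gT²/(4π²) = 19.2 × 1.069²/(4π²) = 0.556 m.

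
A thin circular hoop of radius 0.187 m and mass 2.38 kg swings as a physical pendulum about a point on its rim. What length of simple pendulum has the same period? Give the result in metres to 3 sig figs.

0.374 m

The equivalent simple-pendulum length is L_eq = I/(md), where I is about the pivot and d = 0.1870 m.
I_cm = mR² = 0.08323 kg·m², so I = I_cm + md² = 0.08323 + 0.08323 = 0.1665 kg·m².
L_eq = 0.1665/(2.38 × 0.1870) = 0.374 m.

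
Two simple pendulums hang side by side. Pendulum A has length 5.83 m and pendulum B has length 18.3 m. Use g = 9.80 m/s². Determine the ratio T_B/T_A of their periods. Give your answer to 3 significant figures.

1.77

T ∝ √L, so T_B/T_A = √(L_B/L_A) = √(18.3/5.83) = 1.77.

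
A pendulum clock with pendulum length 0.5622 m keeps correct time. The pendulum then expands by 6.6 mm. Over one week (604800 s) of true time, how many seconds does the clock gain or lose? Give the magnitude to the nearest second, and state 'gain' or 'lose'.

T ∝ √L, so T'/T = √(0.56880/0.5622) = 1.00585.
In 604800 s of true time the clock registers 604800/1.00585 = 601280.9 s, so it loses 3519 s.

lose 3519 s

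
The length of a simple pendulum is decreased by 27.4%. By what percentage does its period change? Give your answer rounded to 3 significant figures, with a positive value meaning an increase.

T ∝ √L, so T'/T = √(0.7260) = 0.8521.
Percentage change in T = (0.8521 − 1) × 100% = -14.8%.

-14.8%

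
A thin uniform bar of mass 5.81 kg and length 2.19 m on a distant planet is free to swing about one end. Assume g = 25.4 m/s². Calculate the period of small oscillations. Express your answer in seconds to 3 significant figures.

For a physical pendulum T = 2π√(I/(mgd)), with d = 1.095 m from pivot to centre of mass.
I_cm = mL²/12 = 5.81 × 2.19²/12 = 2.322 kg·m²; I = I_cm + md² = 2.322 + 5.81 × 1.095² = 9.288 kg·m².
T = 2π√(9.288/(5.81 × 25.4 × 1.095)) = 1.51 s.

1.51 s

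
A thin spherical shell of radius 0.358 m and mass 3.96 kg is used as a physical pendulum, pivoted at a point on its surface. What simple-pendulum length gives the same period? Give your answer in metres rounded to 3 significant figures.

The equivalent simple-pendulum length is L_eq = I/(md), where I is about the pivot and d = 0.3580 m.
I_cm = (2/3)mR² = 0.3384 kg·m², so I = I_cm + md² = 0.3384 + 0.5075 = 0.8459 kg·m².
L_eq = 0.8459/(3.96 × 0.3580) = 0.597 m.

0.597 m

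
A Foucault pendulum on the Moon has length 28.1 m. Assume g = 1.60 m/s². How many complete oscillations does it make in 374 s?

T = 2π√(L/g) = 2π√(28.1/1.60) = 26.33 s.
Number of complete oscillations = ⌊374/26.33⌋ = ⌊14.20⌋ = 14.

14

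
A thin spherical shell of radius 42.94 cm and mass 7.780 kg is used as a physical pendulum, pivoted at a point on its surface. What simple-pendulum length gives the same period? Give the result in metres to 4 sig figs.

0.7157 m

The equivalent simple-pendulum length is L_eq = I/(md), where I is about the pivot and d = 0.42940 m.
I_cm = (2/3)mR² = 0.95634 kg·m², so I = I_cm + md² = 0.95634 + 1.4345 = 2.3909 kg·m².
L_eq = 2.3909/(7.780 × 0.42940) = 0.7157 m.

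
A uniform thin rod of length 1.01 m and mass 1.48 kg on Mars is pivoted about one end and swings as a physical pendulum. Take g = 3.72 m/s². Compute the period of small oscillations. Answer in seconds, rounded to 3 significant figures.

For a physical pendulum T = 2π√(I/(mgd)), with d = 0.5050 m from pivot to centre of mass.
I_cm = mL²/12 = 1.48 × 1.01²/12 = 0.1258 kg·m²; I = I_cm + md² = 0.1258 + 1.48 × 0.5050² = 0.5032 kg·m².
T = 2π√(0.5032/(1.48 × 3.72 × 0.5050)) = 2.67 s.

2.67 s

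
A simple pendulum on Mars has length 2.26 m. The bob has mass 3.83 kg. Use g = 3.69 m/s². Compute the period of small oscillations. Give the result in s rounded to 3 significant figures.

T = 2π√(L/g) = 2π√(2.26/3.69) = 2π × 0.7826 = 4.92 s.

4.92 s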